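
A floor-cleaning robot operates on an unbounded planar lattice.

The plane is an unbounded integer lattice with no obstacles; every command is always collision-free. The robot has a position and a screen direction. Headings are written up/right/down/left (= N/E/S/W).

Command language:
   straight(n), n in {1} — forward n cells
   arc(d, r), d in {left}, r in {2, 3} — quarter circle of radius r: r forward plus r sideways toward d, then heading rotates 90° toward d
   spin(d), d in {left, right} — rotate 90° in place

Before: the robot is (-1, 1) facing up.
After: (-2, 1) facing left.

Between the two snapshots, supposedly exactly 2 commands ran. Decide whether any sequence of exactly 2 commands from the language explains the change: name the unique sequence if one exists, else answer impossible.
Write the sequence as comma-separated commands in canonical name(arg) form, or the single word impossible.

spin(left), straight(1)

key: position moved to (-2,1) AND the heading swung to W — translation plus rotation needed
start: (-1, 1) facing up
1. spin(left) → (-1, 1) facing left
2. straight(1) → (-2, 1) facing left
all 25 alternatives checked — unique.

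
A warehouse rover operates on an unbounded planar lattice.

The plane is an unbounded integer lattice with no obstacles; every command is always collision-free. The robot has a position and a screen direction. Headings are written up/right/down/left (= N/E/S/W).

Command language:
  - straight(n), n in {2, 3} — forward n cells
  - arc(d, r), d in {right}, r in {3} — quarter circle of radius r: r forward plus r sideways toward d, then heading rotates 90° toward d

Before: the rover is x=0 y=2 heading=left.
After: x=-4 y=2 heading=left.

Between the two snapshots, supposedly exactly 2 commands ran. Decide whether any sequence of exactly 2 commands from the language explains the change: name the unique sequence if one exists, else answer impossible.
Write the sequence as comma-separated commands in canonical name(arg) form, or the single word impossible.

straight(2), straight(2)

key: heading stays W — no command in the sequence turns
from: x=0 y=2 heading=left
[1] after straight(2): x=-2 y=2 heading=left
[2] after straight(2): x=-4 y=2 heading=left
no other 2-command option fits: unique.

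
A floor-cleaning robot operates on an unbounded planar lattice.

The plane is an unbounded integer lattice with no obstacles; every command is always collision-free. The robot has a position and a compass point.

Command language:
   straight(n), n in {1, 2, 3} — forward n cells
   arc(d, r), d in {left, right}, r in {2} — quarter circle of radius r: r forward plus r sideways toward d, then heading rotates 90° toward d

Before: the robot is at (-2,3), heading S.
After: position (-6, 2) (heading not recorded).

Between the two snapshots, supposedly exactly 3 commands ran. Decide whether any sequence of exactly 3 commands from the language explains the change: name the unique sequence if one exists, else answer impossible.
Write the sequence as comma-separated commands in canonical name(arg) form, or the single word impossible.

straight(1), arc(right, 2), arc(right, 2)

key: order matters: swapping straight(1) and arc(right, 2) lands elsewhere
start: at (-2,3), heading S
t=1 straight(1) ⇒ at (-2,2), heading S
t=2 arc(right, 2) ⇒ at (-4,0), heading W
t=3 arc(right, 2) ⇒ at (-6,2), heading N
uniquely the one of 125 3-step routes that fits.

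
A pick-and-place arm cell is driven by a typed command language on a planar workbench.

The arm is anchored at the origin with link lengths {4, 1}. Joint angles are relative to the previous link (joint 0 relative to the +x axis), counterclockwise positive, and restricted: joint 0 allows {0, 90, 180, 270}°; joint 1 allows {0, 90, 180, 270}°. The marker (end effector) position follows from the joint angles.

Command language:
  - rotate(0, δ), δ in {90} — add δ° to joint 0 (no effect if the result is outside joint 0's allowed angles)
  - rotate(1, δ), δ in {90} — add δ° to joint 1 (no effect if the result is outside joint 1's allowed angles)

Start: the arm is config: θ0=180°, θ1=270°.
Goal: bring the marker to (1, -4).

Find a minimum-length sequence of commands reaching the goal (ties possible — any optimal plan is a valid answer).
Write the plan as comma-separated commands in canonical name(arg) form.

t0: config: θ0=180°, θ1=270°
step 1 (rotate(1, 90)): config: θ0=180°, θ1=0°
step 2 (rotate(1, 90)): config: θ0=180°, θ1=90°
step 3 (rotate(0, 90)): config: θ0=270°, θ1=90°
no 2-step plan works, so 3 is optimal.

rotate(1, 90), rotate(1, 90), rotate(0, 90)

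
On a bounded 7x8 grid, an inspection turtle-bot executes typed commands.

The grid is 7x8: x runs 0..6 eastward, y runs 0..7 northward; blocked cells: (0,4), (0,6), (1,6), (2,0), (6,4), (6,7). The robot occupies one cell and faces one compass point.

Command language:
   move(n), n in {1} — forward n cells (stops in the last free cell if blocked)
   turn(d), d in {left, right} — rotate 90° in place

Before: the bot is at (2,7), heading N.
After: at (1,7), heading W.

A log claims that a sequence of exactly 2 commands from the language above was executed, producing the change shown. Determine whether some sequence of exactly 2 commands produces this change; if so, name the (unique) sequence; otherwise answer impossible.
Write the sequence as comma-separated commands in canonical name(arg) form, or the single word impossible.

key: running move(1) before turn(left) would end elsewhere — order is forced
t0: at (2,7), heading N
1. turn(left) → at (2,7), heading W
2. move(1) → at (1,7), heading W
no other 2-command option fits: unique.

turn(left), move(1)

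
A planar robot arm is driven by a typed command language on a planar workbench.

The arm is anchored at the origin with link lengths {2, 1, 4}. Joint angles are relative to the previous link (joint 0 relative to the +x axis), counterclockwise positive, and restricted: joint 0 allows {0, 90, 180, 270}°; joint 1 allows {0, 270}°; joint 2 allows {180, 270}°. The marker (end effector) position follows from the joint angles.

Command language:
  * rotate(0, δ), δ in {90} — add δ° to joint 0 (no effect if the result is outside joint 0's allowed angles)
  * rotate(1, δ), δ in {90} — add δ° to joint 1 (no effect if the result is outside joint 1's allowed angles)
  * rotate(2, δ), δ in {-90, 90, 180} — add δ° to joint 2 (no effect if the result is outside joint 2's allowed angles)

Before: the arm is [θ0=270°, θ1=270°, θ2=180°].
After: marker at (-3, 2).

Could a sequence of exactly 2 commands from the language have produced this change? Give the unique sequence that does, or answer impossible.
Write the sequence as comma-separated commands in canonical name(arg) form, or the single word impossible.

begin: [θ0=270°, θ1=270°, θ2=180°]
step 1 (rotate(0, 90)): [θ0=0°, θ1=270°, θ2=180°]
step 2 (rotate(0, 90)): [θ0=90°, θ1=270°, θ2=180°]
all 25 alternatives checked — unique.

rotate(0, 90), rotate(0, 90)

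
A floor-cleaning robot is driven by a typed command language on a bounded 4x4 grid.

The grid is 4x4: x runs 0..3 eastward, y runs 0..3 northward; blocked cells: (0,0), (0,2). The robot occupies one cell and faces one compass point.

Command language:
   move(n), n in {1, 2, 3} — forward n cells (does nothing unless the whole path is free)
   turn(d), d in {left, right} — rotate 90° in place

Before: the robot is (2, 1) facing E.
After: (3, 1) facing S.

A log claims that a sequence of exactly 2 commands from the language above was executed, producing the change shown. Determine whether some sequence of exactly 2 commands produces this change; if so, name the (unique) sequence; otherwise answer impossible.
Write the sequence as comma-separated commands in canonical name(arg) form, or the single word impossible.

key: cell and facing (now S) both changed — the 2 commands mix motion and turning
begin: (2, 1) facing E
1. move(1) → (3, 1) facing E
2. turn(right) → (3, 1) facing S
no rival 2-sequence matches.

move(1), turn(right)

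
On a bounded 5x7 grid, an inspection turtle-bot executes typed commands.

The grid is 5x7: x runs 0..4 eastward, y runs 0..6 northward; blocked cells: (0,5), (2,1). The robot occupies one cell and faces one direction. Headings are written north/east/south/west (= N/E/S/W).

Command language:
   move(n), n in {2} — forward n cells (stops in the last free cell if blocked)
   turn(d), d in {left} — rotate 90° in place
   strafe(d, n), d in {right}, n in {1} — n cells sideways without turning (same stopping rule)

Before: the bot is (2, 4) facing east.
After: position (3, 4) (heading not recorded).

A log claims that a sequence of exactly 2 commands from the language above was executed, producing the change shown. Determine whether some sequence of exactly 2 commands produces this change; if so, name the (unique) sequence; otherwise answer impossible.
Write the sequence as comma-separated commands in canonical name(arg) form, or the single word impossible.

key: running strafe(right, 1) before turn(left) would end elsewhere — order is forced
begin: (2, 4) facing east
step 1 (turn(left)): (2, 4) facing north
step 2 (strafe(right, 1)): (3, 4) facing north
all 9 alternatives checked — unique.

turn(left), strafe(right, 1)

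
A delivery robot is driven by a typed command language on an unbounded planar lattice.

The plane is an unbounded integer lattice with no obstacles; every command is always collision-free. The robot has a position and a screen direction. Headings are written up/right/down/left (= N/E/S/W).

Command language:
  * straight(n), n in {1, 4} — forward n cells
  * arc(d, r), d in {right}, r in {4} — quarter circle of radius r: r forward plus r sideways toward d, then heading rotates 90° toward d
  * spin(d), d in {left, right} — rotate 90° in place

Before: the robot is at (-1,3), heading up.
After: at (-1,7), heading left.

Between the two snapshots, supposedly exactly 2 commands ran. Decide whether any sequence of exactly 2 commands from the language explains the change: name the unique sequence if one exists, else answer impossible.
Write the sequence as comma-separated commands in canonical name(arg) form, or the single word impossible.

straight(4), spin(left)

key: cell and facing (now W) both changed — the 2 commands mix motion and turning
from: at (-1,3), heading up
[1] after straight(4): at (-1,7), heading up
[2] after spin(left): at (-1,7), heading left
no other 2-command option fits: unique.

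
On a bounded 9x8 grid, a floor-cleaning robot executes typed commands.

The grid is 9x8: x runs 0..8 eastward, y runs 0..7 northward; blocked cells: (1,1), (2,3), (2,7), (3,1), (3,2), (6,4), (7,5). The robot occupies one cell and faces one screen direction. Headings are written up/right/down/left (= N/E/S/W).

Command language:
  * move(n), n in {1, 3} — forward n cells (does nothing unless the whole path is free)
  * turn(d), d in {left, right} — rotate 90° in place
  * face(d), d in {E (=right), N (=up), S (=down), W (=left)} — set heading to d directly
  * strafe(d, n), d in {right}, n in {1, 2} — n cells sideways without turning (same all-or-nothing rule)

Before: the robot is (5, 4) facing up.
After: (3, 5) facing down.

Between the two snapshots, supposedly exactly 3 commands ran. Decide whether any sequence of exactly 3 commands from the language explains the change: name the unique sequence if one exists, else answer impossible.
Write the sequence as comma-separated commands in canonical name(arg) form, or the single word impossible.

key: running strafe(right, 2) before move(1) would end elsewhere — order is forced
begin: (5, 4) facing up
step 1 (move(1)): (5, 5) facing up
step 2 (face(S)): (5, 5) facing down
step 3 (strafe(right, 2)): (3, 5) facing down
no other 3-command option fits: unique.

move(1), face(S), strafe(right, 2)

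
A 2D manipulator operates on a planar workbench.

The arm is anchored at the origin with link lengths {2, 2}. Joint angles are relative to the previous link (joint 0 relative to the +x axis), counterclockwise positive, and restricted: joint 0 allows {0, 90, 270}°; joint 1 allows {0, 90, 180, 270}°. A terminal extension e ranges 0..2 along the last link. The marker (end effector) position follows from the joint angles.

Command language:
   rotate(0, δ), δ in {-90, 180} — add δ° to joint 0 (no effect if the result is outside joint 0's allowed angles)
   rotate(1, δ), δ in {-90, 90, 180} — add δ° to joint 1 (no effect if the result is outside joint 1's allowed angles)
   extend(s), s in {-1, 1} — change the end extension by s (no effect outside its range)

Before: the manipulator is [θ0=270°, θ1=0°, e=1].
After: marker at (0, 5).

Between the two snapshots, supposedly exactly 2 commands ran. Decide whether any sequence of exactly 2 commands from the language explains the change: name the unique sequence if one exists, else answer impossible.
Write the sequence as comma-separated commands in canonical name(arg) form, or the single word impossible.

rotate(0, -90), rotate(0, 180)

key: running rotate(0, 180) before rotate(0, -90) would end elsewhere — order is forced
start: [θ0=270°, θ1=0°, e=1]
step 1 (rotate(0, -90)): [θ0=270°, θ1=0°, e=1]
step 2 (rotate(0, 180)): [θ0=90°, θ1=0°, e=1]
uniquely the one of 49 2-step routes that fits.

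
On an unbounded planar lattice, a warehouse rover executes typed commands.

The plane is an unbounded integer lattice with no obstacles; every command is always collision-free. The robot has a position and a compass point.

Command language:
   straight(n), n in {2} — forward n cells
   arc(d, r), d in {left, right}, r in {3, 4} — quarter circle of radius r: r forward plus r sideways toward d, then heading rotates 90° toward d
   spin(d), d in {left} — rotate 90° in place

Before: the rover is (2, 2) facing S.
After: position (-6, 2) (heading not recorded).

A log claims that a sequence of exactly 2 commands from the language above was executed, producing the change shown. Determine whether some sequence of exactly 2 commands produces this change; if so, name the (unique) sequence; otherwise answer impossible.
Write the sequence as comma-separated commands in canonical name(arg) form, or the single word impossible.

arc(right, 4), arc(right, 4)

initial: (2, 2) facing S
1. arc(right, 4) → (-2, -2) facing W
2. arc(right, 4) → (-6, 2) facing N
all 36 alternatives checked — unique.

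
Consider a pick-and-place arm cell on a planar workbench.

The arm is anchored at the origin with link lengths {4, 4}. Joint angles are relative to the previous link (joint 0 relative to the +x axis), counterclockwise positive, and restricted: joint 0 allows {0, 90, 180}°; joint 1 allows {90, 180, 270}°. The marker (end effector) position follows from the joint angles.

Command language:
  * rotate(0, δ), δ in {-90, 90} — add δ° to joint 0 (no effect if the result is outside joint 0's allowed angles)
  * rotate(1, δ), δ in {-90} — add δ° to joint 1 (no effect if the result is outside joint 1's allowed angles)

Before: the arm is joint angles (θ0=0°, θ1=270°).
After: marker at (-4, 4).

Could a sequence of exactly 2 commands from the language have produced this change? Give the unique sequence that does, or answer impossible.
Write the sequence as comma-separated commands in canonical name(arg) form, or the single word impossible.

t0: joint angles (θ0=0°, θ1=270°)
[1] after rotate(0, 90): joint angles (θ0=90°, θ1=270°)
[2] after rotate(0, 90): joint angles (θ0=180°, θ1=270°)
uniquely the one of 9 2-step routes that fits.

rotate(0, 90), rotate(0, 90)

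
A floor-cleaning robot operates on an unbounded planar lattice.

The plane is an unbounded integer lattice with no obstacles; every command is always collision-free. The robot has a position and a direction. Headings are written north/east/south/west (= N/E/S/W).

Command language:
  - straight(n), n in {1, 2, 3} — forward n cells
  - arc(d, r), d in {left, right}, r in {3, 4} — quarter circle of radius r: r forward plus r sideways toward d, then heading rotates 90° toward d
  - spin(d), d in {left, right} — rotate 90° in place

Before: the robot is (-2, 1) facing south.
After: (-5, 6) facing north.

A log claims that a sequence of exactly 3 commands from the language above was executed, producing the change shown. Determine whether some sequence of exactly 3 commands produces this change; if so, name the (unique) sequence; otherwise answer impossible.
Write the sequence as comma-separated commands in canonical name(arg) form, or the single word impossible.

spin(right), arc(right, 3), straight(2)

key: cell and facing (now N) both changed — the 3 commands mix motion and turning
begin: (-2, 1) facing south
[1] after spin(right): (-2, 1) facing west
[2] after arc(right, 3): (-5, 4) facing north
[3] after straight(2): (-5, 6) facing north
uniquely the one of 729 3-step routes that fits.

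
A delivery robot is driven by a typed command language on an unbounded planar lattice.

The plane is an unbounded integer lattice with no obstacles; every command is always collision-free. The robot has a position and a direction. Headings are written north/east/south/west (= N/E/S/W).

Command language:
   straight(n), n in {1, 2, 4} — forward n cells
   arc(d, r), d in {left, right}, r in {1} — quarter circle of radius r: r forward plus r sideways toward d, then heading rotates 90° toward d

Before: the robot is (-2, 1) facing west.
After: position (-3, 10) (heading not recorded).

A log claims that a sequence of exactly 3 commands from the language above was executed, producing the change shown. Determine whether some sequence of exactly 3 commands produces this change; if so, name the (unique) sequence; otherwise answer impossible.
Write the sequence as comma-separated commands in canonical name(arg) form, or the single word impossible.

key: running straight(4) before arc(right, 1) would end elsewhere — order is forced
start: (-2, 1) facing west
t=1 arc(right, 1) ⇒ (-3, 2) facing north
t=2 straight(4) ⇒ (-3, 6) facing north
t=3 straight(4) ⇒ (-3, 10) facing north
no other 3-command option fits: unique.

arc(right, 1), straight(4), straight(4)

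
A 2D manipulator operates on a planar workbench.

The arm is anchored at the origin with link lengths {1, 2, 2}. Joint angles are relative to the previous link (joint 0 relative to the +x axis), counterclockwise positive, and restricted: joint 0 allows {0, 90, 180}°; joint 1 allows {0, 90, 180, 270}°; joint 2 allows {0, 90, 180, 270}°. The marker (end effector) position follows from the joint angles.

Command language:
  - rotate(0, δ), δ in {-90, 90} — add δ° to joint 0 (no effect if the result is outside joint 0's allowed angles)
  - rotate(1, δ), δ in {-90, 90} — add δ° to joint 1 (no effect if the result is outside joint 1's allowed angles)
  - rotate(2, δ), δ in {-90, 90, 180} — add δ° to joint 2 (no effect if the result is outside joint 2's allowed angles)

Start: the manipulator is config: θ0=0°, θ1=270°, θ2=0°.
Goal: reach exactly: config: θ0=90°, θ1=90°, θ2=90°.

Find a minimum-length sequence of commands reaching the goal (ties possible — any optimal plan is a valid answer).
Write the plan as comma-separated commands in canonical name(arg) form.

initial: config: θ0=0°, θ1=270°, θ2=0°
step 1 (rotate(1, 90)): config: θ0=0°, θ1=0°, θ2=0°
step 2 (rotate(1, 90)): config: θ0=0°, θ1=90°, θ2=0°
step 3 (rotate(2, 90)): config: θ0=0°, θ1=90°, θ2=90°
step 4 (rotate(0, 90)): config: θ0=90°, θ1=90°, θ2=90°
nothing shorter than 4 reaches the goal.

rotate(1, 90), rotate(1, 90), rotate(2, 90), rotate(0, 90)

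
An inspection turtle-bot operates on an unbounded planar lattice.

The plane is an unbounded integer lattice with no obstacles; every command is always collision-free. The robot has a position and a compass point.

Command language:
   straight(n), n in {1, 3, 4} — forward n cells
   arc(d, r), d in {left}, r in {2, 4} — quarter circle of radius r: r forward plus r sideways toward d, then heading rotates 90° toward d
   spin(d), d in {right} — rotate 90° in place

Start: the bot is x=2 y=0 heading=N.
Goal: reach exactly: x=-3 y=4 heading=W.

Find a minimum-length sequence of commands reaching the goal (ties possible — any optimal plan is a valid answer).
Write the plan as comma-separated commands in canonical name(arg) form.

start: x=2 y=0 heading=N
1. arc(left, 4) → x=-2 y=4 heading=W
2. straight(1) → x=-3 y=4 heading=W
no 1-step plan works, so 2 is optimal.

arc(left, 4), straight(1)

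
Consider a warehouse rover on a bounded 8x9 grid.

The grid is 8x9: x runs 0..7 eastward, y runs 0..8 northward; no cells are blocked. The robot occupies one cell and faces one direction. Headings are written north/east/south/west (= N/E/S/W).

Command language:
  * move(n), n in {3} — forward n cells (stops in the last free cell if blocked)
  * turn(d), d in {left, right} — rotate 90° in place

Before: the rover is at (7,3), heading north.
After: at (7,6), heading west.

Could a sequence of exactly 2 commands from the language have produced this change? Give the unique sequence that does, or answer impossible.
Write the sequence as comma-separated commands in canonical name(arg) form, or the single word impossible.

key: cell and facing (now W) both changed — the 2 commands mix motion and turning
start: at (7,3), heading north
1. move(3) → at (7,6), heading north
2. turn(left) → at (7,6), heading west
no other 2-command option fits: unique.

move(3), turn(left)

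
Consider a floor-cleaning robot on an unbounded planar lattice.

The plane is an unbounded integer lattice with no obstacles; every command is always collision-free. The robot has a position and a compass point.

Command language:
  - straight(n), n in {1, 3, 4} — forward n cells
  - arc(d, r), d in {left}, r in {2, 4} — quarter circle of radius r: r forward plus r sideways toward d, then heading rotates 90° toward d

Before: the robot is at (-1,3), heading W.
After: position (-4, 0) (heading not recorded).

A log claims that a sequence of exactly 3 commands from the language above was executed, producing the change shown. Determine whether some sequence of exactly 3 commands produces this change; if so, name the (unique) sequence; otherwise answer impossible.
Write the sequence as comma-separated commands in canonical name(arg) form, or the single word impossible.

straight(1), arc(left, 2), straight(1)

begin: at (-1,3), heading W
t=1 straight(1) ⇒ at (-2,3), heading W
t=2 arc(left, 2) ⇒ at (-4,1), heading S
t=3 straight(1) ⇒ at (-4,0), heading S
no other 3-command option fits: unique.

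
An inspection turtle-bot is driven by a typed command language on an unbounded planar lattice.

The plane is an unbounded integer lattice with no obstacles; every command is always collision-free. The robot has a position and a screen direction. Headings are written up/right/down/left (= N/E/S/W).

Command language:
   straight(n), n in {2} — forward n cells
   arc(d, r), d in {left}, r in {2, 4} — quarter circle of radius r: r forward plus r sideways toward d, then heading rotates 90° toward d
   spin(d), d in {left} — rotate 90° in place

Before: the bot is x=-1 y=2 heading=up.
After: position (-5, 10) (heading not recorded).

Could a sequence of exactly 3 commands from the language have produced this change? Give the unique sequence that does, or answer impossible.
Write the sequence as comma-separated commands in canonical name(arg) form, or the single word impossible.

straight(2), straight(2), arc(left, 4)

key: running arc(left, 4) before straight(2) would end elsewhere — order is forced
t0: x=-1 y=2 heading=up
1. straight(2) → x=-1 y=4 heading=up
2. straight(2) → x=-1 y=6 heading=up
3. arc(left, 4) → x=-5 y=10 heading=left
no rival 3-sequence matches.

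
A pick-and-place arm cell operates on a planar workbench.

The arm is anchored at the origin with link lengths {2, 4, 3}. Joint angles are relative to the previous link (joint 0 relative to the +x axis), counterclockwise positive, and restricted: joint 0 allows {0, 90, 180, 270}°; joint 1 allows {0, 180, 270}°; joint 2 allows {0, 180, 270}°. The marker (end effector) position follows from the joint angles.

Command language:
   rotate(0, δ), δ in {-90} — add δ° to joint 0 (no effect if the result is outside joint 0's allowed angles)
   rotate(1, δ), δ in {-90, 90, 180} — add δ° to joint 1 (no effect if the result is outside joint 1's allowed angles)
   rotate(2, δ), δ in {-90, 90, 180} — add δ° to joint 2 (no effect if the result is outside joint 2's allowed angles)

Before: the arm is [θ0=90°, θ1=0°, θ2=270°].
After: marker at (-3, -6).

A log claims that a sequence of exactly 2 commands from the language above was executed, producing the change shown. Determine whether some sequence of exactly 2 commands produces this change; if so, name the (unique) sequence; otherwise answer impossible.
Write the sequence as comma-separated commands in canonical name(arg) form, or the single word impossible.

rotate(0, -90), rotate(0, -90)

initial: [θ0=90°, θ1=0°, θ2=270°]
step 1 (rotate(0, -90)): [θ0=0°, θ1=0°, θ2=270°]
step 2 (rotate(0, -90)): [θ0=270°, θ1=0°, θ2=270°]
no rival 2-sequence matches.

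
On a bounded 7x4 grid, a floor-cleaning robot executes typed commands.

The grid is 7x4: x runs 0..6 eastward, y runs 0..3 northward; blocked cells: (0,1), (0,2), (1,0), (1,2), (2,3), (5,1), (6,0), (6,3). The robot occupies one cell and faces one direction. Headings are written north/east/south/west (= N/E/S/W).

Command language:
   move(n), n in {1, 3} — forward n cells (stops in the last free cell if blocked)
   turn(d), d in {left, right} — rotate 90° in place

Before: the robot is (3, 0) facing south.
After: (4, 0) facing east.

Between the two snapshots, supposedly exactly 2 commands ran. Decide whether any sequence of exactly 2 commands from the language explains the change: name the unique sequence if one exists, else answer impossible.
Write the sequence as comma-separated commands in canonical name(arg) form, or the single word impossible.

key: running move(1) before turn(left) would end elsewhere — order is forced
start: (3, 0) facing south
step 1 (turn(left)): (3, 0) facing east
step 2 (move(1)): (4, 0) facing east
no rival 2-sequence matches.

turn(left), move(1)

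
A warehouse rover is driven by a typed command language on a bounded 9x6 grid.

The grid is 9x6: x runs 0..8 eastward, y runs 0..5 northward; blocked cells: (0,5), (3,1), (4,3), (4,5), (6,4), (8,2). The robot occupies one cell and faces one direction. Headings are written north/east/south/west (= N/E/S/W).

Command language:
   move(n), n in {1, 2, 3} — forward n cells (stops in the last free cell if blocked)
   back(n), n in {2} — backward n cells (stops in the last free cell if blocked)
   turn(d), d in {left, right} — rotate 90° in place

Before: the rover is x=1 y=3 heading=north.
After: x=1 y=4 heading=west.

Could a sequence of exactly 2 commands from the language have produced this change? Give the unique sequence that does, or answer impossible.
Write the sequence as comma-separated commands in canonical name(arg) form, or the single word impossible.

move(1), turn(left)

key: position moved to (1,4) AND the heading swung to W — translation plus rotation needed
t0: x=1 y=3 heading=north
1. move(1) → x=1 y=4 heading=north
2. turn(left) → x=1 y=4 heading=west
no other 2-command option fits: unique.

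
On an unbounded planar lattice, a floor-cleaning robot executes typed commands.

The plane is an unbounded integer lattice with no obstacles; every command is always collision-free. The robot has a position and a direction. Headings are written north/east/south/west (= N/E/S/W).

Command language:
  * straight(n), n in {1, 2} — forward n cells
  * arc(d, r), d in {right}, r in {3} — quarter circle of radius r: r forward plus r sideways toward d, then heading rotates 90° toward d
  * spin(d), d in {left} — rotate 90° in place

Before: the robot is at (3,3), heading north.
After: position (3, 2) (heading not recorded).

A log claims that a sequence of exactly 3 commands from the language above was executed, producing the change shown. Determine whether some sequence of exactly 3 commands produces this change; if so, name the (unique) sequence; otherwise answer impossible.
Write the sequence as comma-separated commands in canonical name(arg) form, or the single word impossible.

key: order matters: swapping spin(left) and straight(1) lands elsewhere
t0: at (3,3), heading north
t=1 spin(left) ⇒ at (3,3), heading west
t=2 spin(left) ⇒ at (3,3), heading south
t=3 straight(1) ⇒ at (3,2), heading south
no other 3-command option fits: unique.

spin(left), spin(left), straight(1)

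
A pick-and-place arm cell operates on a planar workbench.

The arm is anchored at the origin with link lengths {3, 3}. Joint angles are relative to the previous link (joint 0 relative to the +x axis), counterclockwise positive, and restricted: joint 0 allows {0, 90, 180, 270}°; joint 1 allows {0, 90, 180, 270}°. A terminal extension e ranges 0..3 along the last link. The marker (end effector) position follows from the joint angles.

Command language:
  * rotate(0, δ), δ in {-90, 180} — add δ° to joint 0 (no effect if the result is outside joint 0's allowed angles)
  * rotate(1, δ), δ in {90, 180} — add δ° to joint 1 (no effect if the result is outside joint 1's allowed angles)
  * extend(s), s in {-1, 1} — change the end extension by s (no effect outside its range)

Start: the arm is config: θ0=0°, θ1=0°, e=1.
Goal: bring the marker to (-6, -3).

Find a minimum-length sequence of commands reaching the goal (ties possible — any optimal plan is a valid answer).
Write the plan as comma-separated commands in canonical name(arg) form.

start: config: θ0=0°, θ1=0°, e=1
t=1 rotate(1, 180) ⇒ config: θ0=0°, θ1=180°, e=1
t=2 rotate(1, 90) ⇒ config: θ0=0°, θ1=270°, e=1
t=3 extend(1) ⇒ config: θ0=0°, θ1=270°, e=2
t=4 extend(1) ⇒ config: θ0=0°, θ1=270°, e=3
t=5 rotate(0, -90) ⇒ config: θ0=270°, θ1=270°, e=3
no 4-step plan works, so 5 is optimal.

rotate(1, 180), rotate(1, 90), extend(1), extend(1), rotate(0, -90)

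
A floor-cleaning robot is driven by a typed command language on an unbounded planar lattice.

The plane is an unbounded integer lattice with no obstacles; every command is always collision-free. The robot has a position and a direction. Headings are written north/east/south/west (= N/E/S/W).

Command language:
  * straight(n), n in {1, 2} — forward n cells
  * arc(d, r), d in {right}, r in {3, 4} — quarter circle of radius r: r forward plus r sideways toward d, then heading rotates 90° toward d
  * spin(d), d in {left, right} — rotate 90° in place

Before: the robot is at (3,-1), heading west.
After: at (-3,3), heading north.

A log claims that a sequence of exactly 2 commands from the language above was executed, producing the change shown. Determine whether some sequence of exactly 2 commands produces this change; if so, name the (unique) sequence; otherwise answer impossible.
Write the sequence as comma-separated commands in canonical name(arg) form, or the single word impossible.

key: position moved to (-3,3) AND the heading swung to N — translation plus rotation needed
initial: at (3,-1), heading west
1. straight(2) → at (1,-1), heading west
2. arc(right, 4) → at (-3,3), heading north
uniquely the one of 36 2-step routes that fits.

straight(2), arc(right, 4)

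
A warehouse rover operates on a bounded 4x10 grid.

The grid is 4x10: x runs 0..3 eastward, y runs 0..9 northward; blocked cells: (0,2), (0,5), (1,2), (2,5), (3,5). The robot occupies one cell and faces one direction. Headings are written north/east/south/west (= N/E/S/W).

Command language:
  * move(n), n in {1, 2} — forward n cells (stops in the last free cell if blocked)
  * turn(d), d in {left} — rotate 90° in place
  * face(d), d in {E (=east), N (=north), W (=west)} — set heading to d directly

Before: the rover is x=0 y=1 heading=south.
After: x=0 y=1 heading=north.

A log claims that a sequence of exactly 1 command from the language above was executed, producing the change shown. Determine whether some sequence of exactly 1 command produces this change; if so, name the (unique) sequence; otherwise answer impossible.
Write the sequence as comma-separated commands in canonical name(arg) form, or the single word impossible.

face(N)

key: parked at (0,1) the whole time — nothing moves the robot
initial: x=0 y=1 heading=south
1. face(N) → x=0 y=1 heading=north
all 6 alternatives checked — unique.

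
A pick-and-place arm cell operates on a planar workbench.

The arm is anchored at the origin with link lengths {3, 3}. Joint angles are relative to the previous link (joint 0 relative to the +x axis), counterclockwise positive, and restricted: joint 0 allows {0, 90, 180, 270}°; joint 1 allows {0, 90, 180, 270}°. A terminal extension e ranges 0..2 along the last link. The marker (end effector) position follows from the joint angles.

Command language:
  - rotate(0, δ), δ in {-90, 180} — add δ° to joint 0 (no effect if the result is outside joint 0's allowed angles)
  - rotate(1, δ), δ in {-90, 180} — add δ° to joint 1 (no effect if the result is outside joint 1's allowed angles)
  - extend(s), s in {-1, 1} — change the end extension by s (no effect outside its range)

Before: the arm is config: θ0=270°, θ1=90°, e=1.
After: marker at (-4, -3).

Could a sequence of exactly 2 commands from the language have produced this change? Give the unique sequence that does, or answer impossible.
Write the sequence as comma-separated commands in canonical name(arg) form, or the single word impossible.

rotate(1, -90), rotate(1, -90)

begin: config: θ0=270°, θ1=90°, e=1
t=1 rotate(1, -90) ⇒ config: θ0=270°, θ1=0°, e=1
t=2 rotate(1, -90) ⇒ config: θ0=270°, θ1=270°, e=1
no rival 2-sequence matches.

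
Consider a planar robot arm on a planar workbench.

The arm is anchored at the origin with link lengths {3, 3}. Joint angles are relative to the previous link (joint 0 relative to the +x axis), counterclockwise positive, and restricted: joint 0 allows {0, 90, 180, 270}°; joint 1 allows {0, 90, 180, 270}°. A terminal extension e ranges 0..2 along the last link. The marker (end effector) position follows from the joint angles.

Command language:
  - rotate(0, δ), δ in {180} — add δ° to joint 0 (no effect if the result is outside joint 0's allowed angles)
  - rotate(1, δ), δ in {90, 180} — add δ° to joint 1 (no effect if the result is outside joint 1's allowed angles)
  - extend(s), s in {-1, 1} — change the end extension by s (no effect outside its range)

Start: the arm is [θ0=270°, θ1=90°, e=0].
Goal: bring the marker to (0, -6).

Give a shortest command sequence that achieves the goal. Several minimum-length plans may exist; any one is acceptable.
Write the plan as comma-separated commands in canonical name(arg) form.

from: [θ0=270°, θ1=90°, e=0]
step 1 (rotate(1, 90)): [θ0=270°, θ1=180°, e=0]
step 2 (rotate(1, 180)): [θ0=270°, θ1=0°, e=0]
shorter routes all fall short; 2 is best.

rotate(1, 90), rotate(1, 180)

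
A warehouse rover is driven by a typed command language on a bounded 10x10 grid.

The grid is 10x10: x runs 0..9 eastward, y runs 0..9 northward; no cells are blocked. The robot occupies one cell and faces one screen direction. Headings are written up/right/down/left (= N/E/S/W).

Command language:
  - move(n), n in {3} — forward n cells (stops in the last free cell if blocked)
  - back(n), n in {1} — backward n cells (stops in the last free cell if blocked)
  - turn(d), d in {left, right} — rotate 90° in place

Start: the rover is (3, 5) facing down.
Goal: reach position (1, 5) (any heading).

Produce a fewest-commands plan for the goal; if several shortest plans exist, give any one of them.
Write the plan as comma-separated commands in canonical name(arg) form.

start: (3, 5) facing down
[1] after turn(right): (3, 5) facing left
[2] after move(3): (0, 5) facing left
[3] after back(1): (1, 5) facing left
no 2-step plan works, so 3 is optimal.

turn(right), move(3), back(1)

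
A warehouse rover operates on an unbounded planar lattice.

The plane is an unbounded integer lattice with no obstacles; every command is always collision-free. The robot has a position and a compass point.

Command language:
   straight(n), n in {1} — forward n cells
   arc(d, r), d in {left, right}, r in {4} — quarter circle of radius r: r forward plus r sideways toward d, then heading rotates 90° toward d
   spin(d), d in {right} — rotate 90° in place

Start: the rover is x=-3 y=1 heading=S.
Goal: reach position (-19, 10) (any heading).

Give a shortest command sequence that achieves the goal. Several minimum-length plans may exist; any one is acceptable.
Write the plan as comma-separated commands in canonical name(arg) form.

begin: x=-3 y=1 heading=S
t=1 arc(right, 4) ⇒ x=-7 y=-3 heading=W
t=2 arc(right, 4) ⇒ x=-11 y=1 heading=N
t=3 straight(1) ⇒ x=-11 y=2 heading=N
t=4 arc(left, 4) ⇒ x=-15 y=6 heading=W
t=5 arc(right, 4) ⇒ x=-19 y=10 heading=N
nothing shorter than 5 reaches the goal.

arc(right, 4), arc(right, 4), straight(1), arc(left, 4), arc(right, 4)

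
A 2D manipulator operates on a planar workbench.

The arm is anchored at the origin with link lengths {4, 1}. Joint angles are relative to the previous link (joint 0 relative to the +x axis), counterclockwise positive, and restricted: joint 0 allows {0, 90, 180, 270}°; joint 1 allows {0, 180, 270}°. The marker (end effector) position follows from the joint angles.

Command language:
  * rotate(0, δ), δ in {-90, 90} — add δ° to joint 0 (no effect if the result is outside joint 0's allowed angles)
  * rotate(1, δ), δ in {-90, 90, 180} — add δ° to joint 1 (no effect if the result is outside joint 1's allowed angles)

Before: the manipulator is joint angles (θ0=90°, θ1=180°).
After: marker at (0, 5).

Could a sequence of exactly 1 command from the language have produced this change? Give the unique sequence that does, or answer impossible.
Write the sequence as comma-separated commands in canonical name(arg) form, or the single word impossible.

rotate(1, 180)

begin: joint angles (θ0=90°, θ1=180°)
[1] after rotate(1, 180): joint angles (θ0=90°, θ1=0°)
no other 1-command option fits: unique.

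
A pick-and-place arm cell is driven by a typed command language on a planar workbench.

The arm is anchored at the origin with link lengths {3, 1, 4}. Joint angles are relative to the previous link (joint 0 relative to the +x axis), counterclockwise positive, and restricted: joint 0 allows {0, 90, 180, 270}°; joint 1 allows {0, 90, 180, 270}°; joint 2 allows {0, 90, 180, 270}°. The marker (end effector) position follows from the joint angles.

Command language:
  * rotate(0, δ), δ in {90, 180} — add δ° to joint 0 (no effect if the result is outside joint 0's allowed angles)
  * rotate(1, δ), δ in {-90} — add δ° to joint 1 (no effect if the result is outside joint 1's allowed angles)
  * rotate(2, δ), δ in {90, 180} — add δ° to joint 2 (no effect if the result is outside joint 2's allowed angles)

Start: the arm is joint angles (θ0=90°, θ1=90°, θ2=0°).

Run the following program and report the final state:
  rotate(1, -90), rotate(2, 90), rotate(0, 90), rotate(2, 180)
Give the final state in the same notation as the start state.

joint angles (θ0=180°, θ1=0°, θ2=270°)

begin: joint angles (θ0=90°, θ1=90°, θ2=0°)
1. rotate(1, -90) → joint angles (θ0=90°, θ1=0°, θ2=0°)
2. rotate(2, 90) → joint angles (θ0=90°, θ1=0°, θ2=90°)
3. rotate(0, 90) → joint angles (θ0=180°, θ1=0°, θ2=90°)
4. rotate(2, 180) → joint angles (θ0=180°, θ1=0°, θ2=270°)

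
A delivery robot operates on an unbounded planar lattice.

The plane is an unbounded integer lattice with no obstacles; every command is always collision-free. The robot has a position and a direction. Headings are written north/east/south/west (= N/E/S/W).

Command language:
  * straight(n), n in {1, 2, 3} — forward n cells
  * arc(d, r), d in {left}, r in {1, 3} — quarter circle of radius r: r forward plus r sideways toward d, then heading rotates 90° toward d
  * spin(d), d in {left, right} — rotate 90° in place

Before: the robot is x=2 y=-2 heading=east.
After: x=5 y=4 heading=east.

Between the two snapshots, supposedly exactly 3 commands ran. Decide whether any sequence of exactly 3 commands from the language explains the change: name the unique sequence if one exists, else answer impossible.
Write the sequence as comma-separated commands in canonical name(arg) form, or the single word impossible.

arc(left, 3), straight(3), spin(right)

key: order matters: swapping arc(left, 3) and spin(right) lands elsewhere
from: x=2 y=-2 heading=east
step 1 (arc(left, 3)): x=5 y=1 heading=north
step 2 (straight(3)): x=5 y=4 heading=north
step 3 (spin(right)): x=5 y=4 heading=east
uniquely the one of 343 3-step routes that fits.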